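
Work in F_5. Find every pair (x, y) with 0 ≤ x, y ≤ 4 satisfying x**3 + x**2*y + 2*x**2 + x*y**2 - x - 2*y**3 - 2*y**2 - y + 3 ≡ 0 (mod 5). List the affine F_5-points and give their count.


Affine F_5-points: {(1, 0), (1, 2), (3, 0), (3, 4), (4, 0), (4, 1)}; count = 6.

For each of the 25 pairs (x, y) ∈ F_5², evaluate f(x, y) mod 5. Record the zeros.
  x = 0: [0↦3, 1↦3, 2↦2, 3↦3, 4↦4]  zeros at y ∈ ∅
  x = 1: [0↦0, 1↦2, 2↦0, 3↦2, 4↦1]  zeros at y ∈ {0, 2}
  x = 2: [0↦2, 1↦3, 2↦2, 3↦2, 4↦1]  zeros at y ∈ ∅
  x = 3: [0↦0, 1↦2, 2↦4, 3↦4, 4↦0]  zeros at y ∈ {0, 4}
  x = 4: [0↦0, 1↦0, 2↦2, 3↦4, 4↦4]  zeros at y ∈ {0, 1}
Collecting zeros: affine points = {(1, 0), (1, 2), (3, 0), (3, 4), (4, 0), (4, 1)}.
Total count |C(F_5)_aff| = 6.


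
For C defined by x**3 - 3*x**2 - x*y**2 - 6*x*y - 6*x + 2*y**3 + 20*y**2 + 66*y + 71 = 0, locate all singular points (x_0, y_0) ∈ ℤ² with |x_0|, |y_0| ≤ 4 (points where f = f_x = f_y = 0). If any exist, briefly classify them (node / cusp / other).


Singular points: {(1, -3)}; classification: cusp.

Compute partial derivatives:
  f_x = 3*x**2 - 6*x - y**2 - 6*y - 6.
  f_y = -2*x*y - 6*x + 6*y**2 + 40*y + 66.
Scan x_0 ∈ {−4, ..., 4}. For each x_0, f_y(x_0, y) is a polynomial in y; find its integer roots y ∈ {−4, ..., 4}, then test f_x and f at those candidates.
  x = -4: f_y(-4, y) = 6*y**2 + 48*y + 90; vanishes at y ∈ {-3}. (-4, -3): f_x = 75 ≠ 0.
  x = -3: f_y(-3, y) = 6*y**2 + 46*y + 84; vanishes at y ∈ {-3}. (-3, -3): f_x = 48 ≠ 0.
  x = -2: f_y(-2, y) = 6*y**2 + 44*y + 78; vanishes at y ∈ {-3}. (-2, -3): f_x = 27 ≠ 0.
  x = -1: f_y(-1, y) = 6*y**2 + 42*y + 72; vanishes at y ∈ {-4, -3}. (-1, -4): f_x = 11 ≠ 0; (-1, -3): f_x = 12 ≠ 0.
  x = 0: f_y(0, y) = 6*y**2 + 40*y + 66; vanishes at y ∈ {-3}. (0, -3): f_x = 3 ≠ 0.
  x = 1: f_y(1, y) = 6*y**2 + 38*y + 60; vanishes at y ∈ {-3}. (1, -3): f_x = 0, f = 0 — SINGULAR.
  x = 2: f_y(2, y) = 6*y**2 + 36*y + 54; vanishes at y ∈ {-3}. (2, -3): f_x = 3 ≠ 0.
  x = 3: f_y(3, y) = 6*y**2 + 34*y + 48; vanishes at y ∈ {-3}. (3, -3): f_x = 12 ≠ 0.
  x = 4: f_y(4, y) = 6*y**2 + 32*y + 42; vanishes at y ∈ {-3}. (4, -3): f_x = 27 ≠ 0.
Only singular point on the grid: (1, -3).
Classify: substitute x = 1 + u, y = -3 + v and expand: f = u**3 - u*v**2 + 2*v**3 + v**2.
No constant or linear terms (consistent with a singular point). Quadratic part: v**2. Cubic part: u**3 - u*v**2 + 2*v**3.
The quadratic part v**2 is a perfect square, so there is a single (double) tangent line v = 0, i.e. y = -3. Restricting the cubic part to that line (v = 0) leaves u**3 ≠ 0, so f is not divisible by v and the branch is v² ≈ -u**3 to lowest order — this is a cusp.
Classification: cusp.


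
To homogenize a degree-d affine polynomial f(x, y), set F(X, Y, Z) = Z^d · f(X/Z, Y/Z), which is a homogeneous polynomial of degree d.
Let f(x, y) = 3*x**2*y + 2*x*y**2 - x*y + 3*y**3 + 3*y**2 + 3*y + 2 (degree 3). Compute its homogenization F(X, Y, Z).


F(X, Y, Z) = 3*X**2*Y + 2*X*Y**2 - X*Y*Z + 3*Y**3 + 3*Y**2*Z + 3*Y*Z**2 + 2*Z**3

deg(f) = 3.
Substitute x = X/Z, y = Y/Z into f, then multiply by Z^3.
  monomial 3·x^2·y^1 ↦ 3·X^2·Y^1·Z^0.
  monomial 2·x^1·y^2 ↦ 2·X^1·Y^2·Z^0.
  monomial -1·x^1·y^1 ↦ -1·X^1·Y^1·Z^1.
  monomial 3·x^0·y^3 ↦ 3·X^0·Y^3·Z^0.
  monomial 3·x^0·y^2 ↦ 3·X^0·Y^2·Z^1.
  monomial 3·x^0·y^1 ↦ 3·X^0·Y^1·Z^2.
  monomial 2·x^0·y^0 ↦ 2·X^0·Y^0·Z^3.
Collecting: F(X, Y, Z) = 3*X**2*Y + 2*X*Y**2 - X*Y*Z + 3*Y**3 + 3*Y**2*Z + 3*Y*Z**2 + 2*Z**3.


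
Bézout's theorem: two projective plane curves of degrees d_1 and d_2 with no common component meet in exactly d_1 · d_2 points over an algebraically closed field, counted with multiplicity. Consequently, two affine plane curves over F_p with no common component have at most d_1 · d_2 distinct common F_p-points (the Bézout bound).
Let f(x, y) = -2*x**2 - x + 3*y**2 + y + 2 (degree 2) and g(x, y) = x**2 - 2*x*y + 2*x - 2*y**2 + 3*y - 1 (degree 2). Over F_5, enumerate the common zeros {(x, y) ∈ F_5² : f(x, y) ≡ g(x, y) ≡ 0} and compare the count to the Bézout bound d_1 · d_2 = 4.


Common zeros: {(3, 2), (4, 2)}; count = 2; Bézout bound = 4.

deg(f) = 2, deg(g) = 2, so Bézout bound = 4.
Scan x ∈ F_5. For each x, list the y ∈ F_5 with f(x, y) ≡ 0 and those with g(x, y) ≡ 0 (mod 5); the common zeros in that column are the intersection.
  x = 0: f ≡ 0 at y ∈ ∅; g ≡ 0 at y ∈ {1, 3}; common: ∅.
  x = 1: f ≡ 0 at y ∈ ∅; g ≡ 0 at y ∈ ∅; common: ∅.
  x = 2: f ≡ 0 at y ∈ ∅; g ≡ 0 at y ∈ ∅; common: ∅.
  x = 3: f ≡ 0 at y ∈ {1, 2}; g ≡ 0 at y ∈ {2, 4}; common: {2}.
  x = 4: f ≡ 0 at y ∈ {1, 2}; g ≡ 0 at y ∈ {2, 3}; common: {2}.
Collecting: common zeros = {(3, 2), (4, 2)}, so the count is 2.
Comparison with the Bézout bound: 2 ≤ 4 = deg(f)·deg(g), as expected for curves with no common component (the affine F_5-count falls short of the bound because intersections may lie at infinity, over extension fields, or carry multiplicity).


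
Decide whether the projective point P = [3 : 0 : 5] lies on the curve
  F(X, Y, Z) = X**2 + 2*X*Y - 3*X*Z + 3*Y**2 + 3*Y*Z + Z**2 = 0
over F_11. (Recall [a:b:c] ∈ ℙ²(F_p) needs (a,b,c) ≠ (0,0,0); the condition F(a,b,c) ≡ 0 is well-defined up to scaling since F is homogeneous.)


F(3,0,5) ≡ 0 (mod 11); P is on the curve.

Evaluate F(3, 0, 5) term-by-term (mod 11).
  X**2 ↦ 1·9·1·1 = 9
  2*X*Y ↦ 2·3·0·1 = 0
  -3*X*Z ↦ -3·3·1·5 = -45
  3*Y**2 ↦ 3·1·0·1 = 0
  3*Y*Z ↦ 3·1·0·5 = 0
  Z**2 ↦ 1·1·1·25 = 25
Sum: F(3, 0, 5) = (9) + (0) + (-45) + (0) + (0) + (25) = -11.
Reducing mod 11: -11 ≡ 0 (mod 11).
Since F(a, b, c) ≡ 0 (mod 11), P lies on the curve.


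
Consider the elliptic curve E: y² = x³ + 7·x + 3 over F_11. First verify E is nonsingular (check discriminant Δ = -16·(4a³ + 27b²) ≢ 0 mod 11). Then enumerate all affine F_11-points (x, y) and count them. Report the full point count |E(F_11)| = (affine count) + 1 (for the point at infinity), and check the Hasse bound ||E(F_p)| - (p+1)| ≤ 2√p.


Affine points = {(0, 5), (0, 6), (1, 0), (2, 5), (2, 6), (5, 3), (5, 8), (9, 5), (9, 6)}; affine count = 9; |E(F_11)| = 10.

Discriminant check: Δ ∝ 4a³ + 27b² = 4·7³ + 27·3² = 4·343 + 27·9 ≡ 9 (mod 11). Nonzero ⇒ E is nonsingular.
For each x ∈ F_11, compute rhs = x³ + 7·x + 3 mod 11, then count y ∈ F_11 with y² ≡ rhs.
  x = 0: rhs = 3, matching y values: 5, 6 (2 points).
  x = 1: rhs = 0, matching y values: 0 (1 points).
  x = 2: rhs = 3, matching y values: 5, 6 (2 points).
  x = 3: rhs = 7, matching y values: none (0 points).
  x = 4: rhs = 7, matching y values: none (0 points).
  x = 5: rhs = 9, matching y values: 3, 8 (2 points).
  x = 6: rhs = 8, matching y values: none (0 points).
  x = 7: rhs = 10, matching y values: none (0 points).
  x = 8: rhs = 10, matching y values: none (0 points).
  x = 9: rhs = 3, matching y values: 5, 6 (2 points).
  x = 10: rhs = 6, matching y values: none (0 points).
Total affine count: 9.
Full point count |E(F_11)| = 9 + 1 = 10.
Hasse bound: |10 − (11+1)| = |-2| = 2 ≤ 2√11 ≈ 6.6332 ✓.


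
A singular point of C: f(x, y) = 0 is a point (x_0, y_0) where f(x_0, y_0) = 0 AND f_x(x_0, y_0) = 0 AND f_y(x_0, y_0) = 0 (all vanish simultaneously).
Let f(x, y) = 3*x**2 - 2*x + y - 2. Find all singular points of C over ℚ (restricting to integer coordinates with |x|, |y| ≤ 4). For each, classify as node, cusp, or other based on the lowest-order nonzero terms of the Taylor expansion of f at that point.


No singular points in the scanned grid; C is smooth there.

Compute partial derivatives:
  f_x = 6*x - 2.
  f_y = 1.
f_y = 1 is a nonzero constant, so f_y never vanishes: no point (x, y) can satisfy f = f_x = f_y = 0. In particular no (x, y) ∈ {−4, ..., 4}² is singular; the curve is smooth.


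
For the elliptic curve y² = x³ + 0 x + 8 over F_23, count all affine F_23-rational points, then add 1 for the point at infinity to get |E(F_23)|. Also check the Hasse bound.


Affine points = {(0, 10), (0, 13), (1, 3), (1, 20), (2, 4), (2, 19), (3, 9), (3, 14), (4, 7), (4, 16), (5, 8), (5, 15), (7, 11), (7, 12), (9, 1), (9, 22), (15, 5), (15, 18), (19, 6), (19, 17), (20, 2), (20, 21), (21, 0)}; affine count = 23; |E(F_23)| = 24.

Discriminant check: Δ ∝ 4a³ + 27b² = 4·0³ + 27·8² = 4·0 + 27·64 ≡ 3 (mod 23). Nonzero ⇒ E is nonsingular.
For each x ∈ F_23, compute rhs = x³ + 0·x + 8 mod 23, then count y ∈ F_23 with y² ≡ rhs.
  x = 0: rhs = 8, matching y values: 10, 13 (2 points).
  x = 1: rhs = 9, matching y values: 3, 20 (2 points).
  x = 2: rhs = 16, matching y values: 4, 19 (2 points).
  x = 3: rhs = 12, matching y values: 9, 14 (2 points).
  x = 4: rhs = 3, matching y values: 7, 16 (2 points).
  x = 5: rhs = 18, matching y values: 8, 15 (2 points).
  x = 6: rhs = 17, matching y values: none (0 points).
  x = 7: rhs = 6, matching y values: 11, 12 (2 points).
  x = 8: rhs = 14, matching y values: none (0 points).
  x = 9: rhs = 1, matching y values: 1, 22 (2 points).
  x = 10: rhs = 19, matching y values: none (0 points).
  x = 11: rhs = 5, matching y values: none (0 points).
  x = 12: rhs = 11, matching y values: none (0 points).
  x = 13: rhs = 20, matching y values: none (0 points).
  x = 14: rhs = 15, matching y values: none (0 points).
  x = 15: rhs = 2, matching y values: 5, 18 (2 points).
  x = 16: rhs = 10, matching y values: none (0 points).
  x = 17: rhs = 22, matching y values: none (0 points).
  x = 18: rhs = 21, matching y values: none (0 points).
  x = 19: rhs = 13, matching y values: 6, 17 (2 points).
  x = 20: rhs = 4, matching y values: 2, 21 (2 points).
  x = 21: rhs = 0, matching y values: 0 (1 points).
  x = 22: rhs = 7, matching y values: none (0 points).
Total affine count: 23.
Full point count |E(F_23)| = 23 + 1 = 24.
Hasse bound: |24 − (23+1)| = |0| = 0 ≤ 2√23 ≈ 9.5917 ✓.


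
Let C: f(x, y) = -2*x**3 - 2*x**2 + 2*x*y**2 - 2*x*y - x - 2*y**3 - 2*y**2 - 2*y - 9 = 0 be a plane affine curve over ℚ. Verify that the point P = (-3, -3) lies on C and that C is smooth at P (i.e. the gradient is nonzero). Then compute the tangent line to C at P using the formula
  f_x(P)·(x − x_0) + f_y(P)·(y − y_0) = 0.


Tangent line at P: -19*x - 2*y - 63 = 0.

Step 1: f(-3, -3) = 0, so P lies on C.
Step 2: partial derivatives
  f_x(x, y) = -6*x**2 - 4*x + 2*y**2 - 2*y - 1, f_y(x, y) = 4*x*y - 2*x - 6*y**2 - 4*y - 2.
  f_x(P) = -19, f_y(P) = -2 (gradient nonzero, so P is smooth).
Step 3: tangent line at P: -19·(x − -3) + -2·(y − -3) = 0.
Expanding: -19*x - 2*y - 63 = 0.


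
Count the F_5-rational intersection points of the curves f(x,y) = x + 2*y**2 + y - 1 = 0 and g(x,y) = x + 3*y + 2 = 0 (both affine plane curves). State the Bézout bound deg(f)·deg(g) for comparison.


Common zeros: ∅; count = 0; Bézout bound = 2.

deg(f) = 2, deg(g) = 1, so Bézout bound = 2.
Scan x ∈ F_5. For each x, list the y ∈ F_5 with f(x, y) ≡ 0 and those with g(x, y) ≡ 0 (mod 5); the common zeros in that column are the intersection.
  x = 0: f ≡ 0 at y ∈ {3, 4}; g ≡ 0 at y ∈ {1}; common: ∅.
  x = 1: f ≡ 0 at y ∈ {0, 2}; g ≡ 0 at y ∈ {4}; common: ∅.
  x = 2: f ≡ 0 at y ∈ ∅; g ≡ 0 at y ∈ {2}; common: ∅.
  x = 3: f ≡ 0 at y ∈ {1}; g ≡ 0 at y ∈ {0}; common: ∅.
  x = 4: f ≡ 0 at y ∈ ∅; g ≡ 0 at y ∈ {3}; common: ∅.
Collecting: common zeros = ∅, so the count is 0.
Comparison with the Bézout bound: 0 ≤ 2 = deg(f)·deg(g), as expected for curves with no common component (the affine F_5-count falls short of the bound because intersections may lie at infinity, over extension fields, or carry multiplicity).


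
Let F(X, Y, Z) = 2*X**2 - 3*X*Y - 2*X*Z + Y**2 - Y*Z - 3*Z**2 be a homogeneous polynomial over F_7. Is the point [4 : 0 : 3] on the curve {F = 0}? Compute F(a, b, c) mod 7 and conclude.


F(4,0,3) ≡ 2 (mod 7); P is NOT on the curve.

Evaluate F(4, 0, 3) term-by-term (mod 7).
  2*X**2 ↦ 2·16·1·1 = 32
  -3*X*Y ↦ -3·4·0·1 = 0
  -2*X*Z ↦ -2·4·1·3 = -24
  Y**2 ↦ 1·1·0·1 = 0
  -Y*Z ↦ -1·1·0·3 = 0
  -3*Z**2 ↦ -3·1·1·9 = -27
Sum: F(4, 0, 3) = (32) + (0) + (-24) + (0) + (0) + (-27) = -19.
Reducing mod 7: -19 ≡ 2 (mod 7).
Since F(a, b, c) ≡ 2 ≠ 0 (mod 7), P does NOT lie on the curve.


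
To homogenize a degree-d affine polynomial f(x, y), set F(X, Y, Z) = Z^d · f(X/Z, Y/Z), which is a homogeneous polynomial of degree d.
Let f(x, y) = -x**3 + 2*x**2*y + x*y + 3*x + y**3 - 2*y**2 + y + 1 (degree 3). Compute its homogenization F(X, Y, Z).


F(X, Y, Z) = -X**3 + 2*X**2*Y + X*Y*Z + 3*X*Z**2 + Y**3 - 2*Y**2*Z + Y*Z**2 + Z**3

deg(f) = 3.
Substitute x = X/Z, y = Y/Z into f, then multiply by Z^3.
  monomial -1·x^3·y^0 ↦ -1·X^3·Y^0·Z^0.
  monomial 2·x^2·y^1 ↦ 2·X^2·Y^1·Z^0.
  monomial 1·x^1·y^1 ↦ 1·X^1·Y^1·Z^1.
  monomial 3·x^1·y^0 ↦ 3·X^1·Y^0·Z^2.
  monomial 1·x^0·y^3 ↦ 1·X^0·Y^3·Z^0.
  monomial -2·x^0·y^2 ↦ -2·X^0·Y^2·Z^1.
  monomial 1·x^0·y^1 ↦ 1·X^0·Y^1·Z^2.
  monomial 1·x^0·y^0 ↦ 1·X^0·Y^0·Z^3.
Collecting: F(X, Y, Z) = -X**3 + 2*X**2*Y + X*Y*Z + 3*X*Z**2 + Y**3 - 2*Y**2*Z + Y*Z**2 + Z**3.


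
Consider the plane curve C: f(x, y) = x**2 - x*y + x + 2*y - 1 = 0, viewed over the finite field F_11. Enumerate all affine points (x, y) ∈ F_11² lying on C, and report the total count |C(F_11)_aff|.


Affine F_11-points: {(0, 6), (1, 10), (3, 0), (4, 4), (5, 6), (6, 2), (7, 0), (8, 10), (9, 8), (10, 4)}; count = 10.

For each of the 121 pairs (x, y) ∈ F_11², evaluate f(x, y) mod 11. Record the zeros.
  x = 0: [0↦10, 1↦1, 2↦3, 3↦5, 4↦7, 5↦9, 6↦0, 7↦2, 8↦4, 9↦6, 10↦8]  zeros at y ∈ {6}
  x = 1: [0↦1, 1↦2, 2↦3, 3↦4, 4↦5, 5↦6, 6↦7, 7↦8, 8↦9, 9↦10, 10↦0]  zeros at y ∈ {10}
  x = 2: [0↦5, 1↦5, 2↦5, 3↦5, 4↦5, 5↦5, 6↦5, 7↦5, 8↦5, 9↦5, 10↦5]  zeros at y ∈ ∅
  x = 3: [0↦0, 1↦10, 2↦9, 3↦8, 4↦7, 5↦6, 6↦5, 7↦4, 8↦3, 9↦2, 10↦1]  zeros at y ∈ {0}
  x = 4: [0↦8, 1↦6, 2↦4, 3↦2, 4↦0, 5↦9, 6↦7, 7↦5, 8↦3, 9↦1, 10↦10]  zeros at y ∈ {4}
  x = 5: [0↦7, 1↦4, 2↦1, 3↦9, 4↦6, 5↦3, 6↦0, 7↦8, 8↦5, 9↦2, 10↦10]  zeros at y ∈ {6}
  x = 6: [0↦8, 1↦4, 2↦0, 3↦7, 4↦3, 5↦10, 6↦6, 7↦2, 8↦9, 9↦5, 10↦1]  zeros at y ∈ {2}
  x = 7: [0↦0, 1↦6, 2↦1, 3↦7, 4↦2, 5↦8, 6↦3, 7↦9, 8↦4, 9↦10, 10↦5]  zeros at y ∈ {0}
  x = 8: [0↦5, 1↦10, 2↦4, 3↦9, 4↦3, 5↦8, 6↦2, 7↦7, 8↦1, 9↦6, 10↦0]  zeros at y ∈ {10}
  x = 9: [0↦1, 1↦5, 2↦9, 3↦2, 4↦6, 5↦10, 6↦3, 7↦7, 8↦0, 9↦4, 10↦8]  zeros at y ∈ {8}
  x = 10: [0↦10, 1↦2, 2↦5, 3↦8, 4↦0, 5↦3, 6↦6, 7↦9, 8↦1, 9↦4, 10↦7]  zeros at y ∈ {4}
Collecting zeros: affine points = {(0, 6), (1, 10), (3, 0), (4, 4), (5, 6), (6, 2), (7, 0), (8, 10), (9, 8), (10, 4)}.
Total count |C(F_11)_aff| = 10.


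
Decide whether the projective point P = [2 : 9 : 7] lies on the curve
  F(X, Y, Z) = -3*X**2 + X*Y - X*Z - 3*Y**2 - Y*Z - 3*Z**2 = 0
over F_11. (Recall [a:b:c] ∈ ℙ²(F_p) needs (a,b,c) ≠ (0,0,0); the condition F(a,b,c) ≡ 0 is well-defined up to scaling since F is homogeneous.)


F(2,9,7) ≡ 1 (mod 11); P is NOT on the curve.

Evaluate F(2, 9, 7) term-by-term (mod 11).
  -3*X**2 ↦ -3·4·1·1 = -12
  X*Y ↦ 1·2·9·1 = 18
  -X*Z ↦ -1·2·1·7 = -14
  -3*Y**2 ↦ -3·1·81·1 = -243
  -Y*Z ↦ -1·1·9·7 = -63
  -3*Z**2 ↦ -3·1·1·49 = -147
Sum: F(2, 9, 7) = (-12) + (18) + (-14) + (-243) + (-63) + (-147) = -461.
Reducing mod 11: -461 ≡ 1 (mod 11).
Since F(a, b, c) ≡ 1 ≠ 0 (mod 11), P does NOT lie on the curve.


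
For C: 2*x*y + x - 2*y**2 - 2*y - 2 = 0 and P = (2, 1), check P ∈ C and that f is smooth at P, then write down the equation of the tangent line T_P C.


Tangent line at P: 3*x - 2*y - 4 = 0.

Step 1: f(2, 1) = 0, so P lies on C.
Step 2: partial derivatives
  f_x(x, y) = 2*y + 1, f_y(x, y) = 2*x - 4*y - 2.
  f_x(P) = 3, f_y(P) = -2 (gradient nonzero, so P is smooth).
Step 3: tangent line at P: 3·(x − 2) + -2·(y − 1) = 0.
Expanding: 3*x - 2*y - 4 = 0.


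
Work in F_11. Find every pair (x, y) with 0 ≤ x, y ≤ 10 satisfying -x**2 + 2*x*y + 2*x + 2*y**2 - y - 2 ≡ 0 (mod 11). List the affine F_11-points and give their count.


Affine F_11-points: {(1, 6), (1, 10), (2, 6), (2, 9), (7, 1), (7, 9), (8, 1), (8, 8), (10, 8), (10, 10)}; count = 10.

For each of the 121 pairs (x, y) ∈ F_11², evaluate f(x, y) mod 11. Record the zeros.
  x = 0: [0↦9, 1↦10, 2↦4, 3↦2, 4↦4, 5↦10, 6↦9, 7↦1, 8↦8, 9↦8, 10↦1]  zeros at y ∈ ∅
  x = 1: [0↦10, 1↦2, 2↦9, 3↦9, 4↦2, 5↦10, 6↦0, 7↦5, 8↦3, 9↦5, 10↦0]  zeros at y ∈ {6, 10}
  x = 2: [0↦9, 1↦3, 2↦1, 3↦3, 4↦9, 5↦8, 6↦0, 7↦7, 8↦7, 9↦0, 10↦8]  zeros at y ∈ {6, 9}
  x = 3: [0↦6, 1↦2, 2↦2, 3↦6, 4↦3, 5↦4, 6↦9, 7↦7, 8↦9, 9↦4, 10↦3]  zeros at y ∈ ∅
  x = 4: [0↦1, 1↦10, 2↦1, 3↦7, 4↦6, 5↦9, 6↦5, 7↦5, 8↦9, 9↦6, 10↦7]  zeros at y ∈ ∅
  x = 5: [0↦5, 1↦5, 2↦9, 3↦6, 4↦7, 5↦1, 6↦10, 7↦1, 8↦7, 9↦6, 10↦9]  zeros at y ∈ ∅
  x = 6: [0↦7, 1↦9, 2↦4, 3↦3, 4↦6, 5↦2, 6↦2, 7↦6, 8↦3, 9↦4, 10↦9]  zeros at y ∈ ∅
  x = 7: [0↦7, 1↦0, 2↦8, 3↦9, 4↦3, 5↦1, 6↦3, 7↦9, 8↦8, 9↦0, 10↦7]  zeros at y ∈ {1, 9}
  x = 8: [0↦5, 1↦0, 2↦10, 3↦2, 4↦9, 5↦9, 6↦2, 7↦10, 8↦0, 9↦5, 10↦3]  zeros at y ∈ {1, 8}
  x = 9: [0↦1, 1↦9, 2↦10, 3↦4, 4↦2, 5↦4, 6↦10, 7↦9, 8↦1, 9↦8, 10↦8]  zeros at y ∈ ∅
  x = 10: [0↦6, 1↦5, 2↦8, 3↦4, 4↦4, 5↦8, 6↦5, 7↦6, 8↦0, 9↦9, 10↦0]  zeros at y ∈ {8, 10}
Collecting zeros: affine points = {(1, 6), (1, 10), (2, 6), (2, 9), (7, 1), (7, 9), (8, 1), (8, 8), (10, 8), (10, 10)}.
Total count |C(F_11)_aff| = 10.


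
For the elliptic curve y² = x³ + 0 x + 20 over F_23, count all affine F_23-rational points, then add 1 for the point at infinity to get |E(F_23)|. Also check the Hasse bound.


Affine points = {(3, 1), (3, 22), (6, 11), (6, 12), (7, 8), (7, 15), (8, 7), (8, 16), (9, 6), (9, 17), (10, 10), (10, 13), (12, 0), (13, 3), (13, 20), (14, 2), (14, 21), (19, 5), (19, 18), (20, 4), (20, 19), (21, 9), (21, 14)}; affine count = 23; |E(F_23)| = 24.

Discriminant check: Δ ∝ 4a³ + 27b² = 4·0³ + 27·20² = 4·0 + 27·400 ≡ 13 (mod 23). Nonzero ⇒ E is nonsingular.
For each x ∈ F_23, compute rhs = x³ + 0·x + 20 mod 23, then count y ∈ F_23 with y² ≡ rhs.
  x = 0: rhs = 20, matching y values: none (0 points).
  x = 1: rhs = 21, matching y values: none (0 points).
  x = 2: rhs = 5, matching y values: none (0 points).
  x = 3: rhs = 1, matching y values: 1, 22 (2 points).
  x = 4: rhs = 15, matching y values: none (0 points).
  x = 5: rhs = 7, matching y values: none (0 points).
  x = 6: rhs = 6, matching y values: 11, 12 (2 points).
  x = 7: rhs = 18, matching y values: 8, 15 (2 points).
  x = 8: rhs = 3, matching y values: 7, 16 (2 points).
  x = 9: rhs = 13, matching y values: 6, 17 (2 points).
  x = 10: rhs = 8, matching y values: 10, 13 (2 points).
  x = 11: rhs = 17, matching y values: none (0 points).
  x = 12: rhs = 0, matching y values: 0 (1 points).
  x = 13: rhs = 9, matching y values: 3, 20 (2 points).
  x = 14: rhs = 4, matching y values: 2, 21 (2 points).
  x = 15: rhs = 14, matching y values: none (0 points).
  x = 16: rhs = 22, matching y values: none (0 points).
  x = 17: rhs = 11, matching y values: none (0 points).
  x = 18: rhs = 10, matching y values: none (0 points).
  x = 19: rhs = 2, matching y values: 5, 18 (2 points).
  x = 20: rhs = 16, matching y values: 4, 19 (2 points).
  x = 21: rhs = 12, matching y values: 9, 14 (2 points).
  x = 22: rhs = 19, matching y values: none (0 points).
Total affine count: 23.
Full point count |E(F_23)| = 23 + 1 = 24.
Hasse bound: |24 − (23+1)| = |0| = 0 ≤ 2√23 ≈ 9.5917 ✓.


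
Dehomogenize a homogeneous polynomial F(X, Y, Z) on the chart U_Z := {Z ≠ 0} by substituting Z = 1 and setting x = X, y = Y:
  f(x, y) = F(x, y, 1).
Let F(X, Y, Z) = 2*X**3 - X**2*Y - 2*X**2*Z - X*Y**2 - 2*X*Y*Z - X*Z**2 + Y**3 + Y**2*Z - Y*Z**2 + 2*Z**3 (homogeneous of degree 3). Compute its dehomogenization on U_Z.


f(x, y) = 2*x**3 - x**2*y - 2*x**2 - x*y**2 - 2*x*y - x + y**3 + y**2 - y + 2

On U_Z we set Z = 1. Each monomial c·X^i·Y^j·Z^k in F becomes c·x^i·y^j·1^k = c·x^i·y^j.
Substituting Z = 1: F(X, Y, 1) = 2*x**3 - x**2*y - 2*x**2 - x*y**2 - 2*x*y - x + y**3 + y**2 - y + 2.
Note: deg(f) ≤ deg(F) = 3; strict inequality happens when F is divisible by Z (lost terms).


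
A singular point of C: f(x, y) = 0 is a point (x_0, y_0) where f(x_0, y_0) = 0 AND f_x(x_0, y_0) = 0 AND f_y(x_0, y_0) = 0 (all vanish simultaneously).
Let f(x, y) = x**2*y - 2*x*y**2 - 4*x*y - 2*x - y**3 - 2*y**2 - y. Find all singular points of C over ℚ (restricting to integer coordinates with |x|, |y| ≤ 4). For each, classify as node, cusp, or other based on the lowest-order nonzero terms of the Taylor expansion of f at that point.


Singular points: {(0, -1)}; classification: node.

Compute partial derivatives:
  f_x = 2*x*y - 2*y**2 - 4*y - 2.
  f_y = x**2 - 4*x*y - 4*x - 3*y**2 - 4*y - 1.
Scan x_0 ∈ {−4, ..., 4}. For each x_0, f_y(x_0, y) is a polynomial in y; find its integer roots y ∈ {−4, ..., 4}, then test f_x and f at those candidates.
  x = -4: f_y(-4, y) = -3*y**2 + 12*y + 31; no integer root y with |y| ≤ 4.
  x = -3: f_y(-3, y) = -3*y**2 + 8*y + 20; no integer root y with |y| ≤ 4.
  x = -2: f_y(-2, y) = -3*y**2 + 4*y + 11; no integer root y with |y| ≤ 4.
  x = -1: f_y(-1, y) = 4 - 3*y**2; no integer root y with |y| ≤ 4.
  x = 0: f_y(0, y) = -3*y**2 - 4*y - 1; vanishes at y ∈ {-1}. (0, -1): f_x = 0, f = 0 — SINGULAR.
  x = 1: f_y(1, y) = -3*y**2 - 8*y - 4; vanishes at y ∈ {-2}. (1, -2): f_x = -6 ≠ 0.
  x = 2: f_y(2, y) = -3*y**2 - 12*y - 5; no integer root y with |y| ≤ 4.
  x = 3: f_y(3, y) = -3*y**2 - 16*y - 4; no integer root y with |y| ≤ 4.
  x = 4: f_y(4, y) = -3*y**2 - 20*y - 1; no integer root y with |y| ≤ 4.
Only singular point on the grid: (0, -1).
Classify: substitute x = 0 + u, y = -1 + v and expand: f = u**2*v - u**2 - 2*u*v**2 - v**3 + v**2.
No constant or linear terms (consistent with a singular point). Quadratic part: -u**2 + v**2. Cubic part: u**2*v - 2*u*v**2 - v**3.
The quadratic part v**2 - u**2 = (v − u)(v + u) splits into two distinct linear factors, so there are two distinct tangent lines y − -1 = ±(x − 0) — this is a node (ordinary double point).
Classification: node.


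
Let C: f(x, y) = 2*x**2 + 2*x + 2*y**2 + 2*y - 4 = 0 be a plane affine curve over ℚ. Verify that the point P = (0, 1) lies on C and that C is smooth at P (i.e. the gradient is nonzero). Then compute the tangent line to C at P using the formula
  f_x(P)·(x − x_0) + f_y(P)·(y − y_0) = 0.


Tangent line at P: 2*x + 6*y - 6 = 0.

Step 1: f(0, 1) = 0, so P lies on C.
Step 2: partial derivatives
  f_x(x, y) = 4*x + 2, f_y(x, y) = 4*y + 2.
  f_x(P) = 2, f_y(P) = 6 (gradient nonzero, so P is smooth).
Step 3: tangent line at P: 2·(x − 0) + 6·(y − 1) = 0.
Expanding: 2*x + 6*y - 6 = 0.


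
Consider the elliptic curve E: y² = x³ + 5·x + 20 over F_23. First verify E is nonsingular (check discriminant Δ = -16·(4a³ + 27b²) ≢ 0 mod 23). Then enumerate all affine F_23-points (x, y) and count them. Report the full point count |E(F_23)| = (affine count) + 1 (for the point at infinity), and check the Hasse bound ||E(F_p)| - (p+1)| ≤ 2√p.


Affine points = {(1, 7), (1, 16), (3, 4), (3, 19), (4, 9), (4, 14), (5, 3), (5, 20), (6, 6), (6, 17), (9, 9), (9, 14), (10, 9), (10, 14), (11, 7), (11, 16), (17, 2), (17, 21), (18, 10), (18, 13), (20, 1), (20, 22), (21, 5), (21, 18)}; affine count = 24; |E(F_23)| = 25.

Discriminant check: Δ ∝ 4a³ + 27b² = 4·5³ + 27·20² = 4·125 + 27·400 ≡ 7 (mod 23). Nonzero ⇒ E is nonsingular.
For each x ∈ F_23, compute rhs = x³ + 5·x + 20 mod 23, then count y ∈ F_23 with y² ≡ rhs.
  x = 0: rhs = 20, matching y values: none (0 points).
  x = 1: rhs = 3, matching y values: 7, 16 (2 points).
  x = 2: rhs = 15, matching y values: none (0 points).
  x = 3: rhs = 16, matching y values: 4, 19 (2 points).
  x = 4: rhs = 12, matching y values: 9, 14 (2 points).
  x = 5: rhs = 9, matching y values: 3, 20 (2 points).
  x = 6: rhs = 13, matching y values: 6, 17 (2 points).
  x = 7: rhs = 7, matching y values: none (0 points).
  x = 8: rhs = 20, matching y values: none (0 points).
  x = 9: rhs = 12, matching y values: 9, 14 (2 points).
  x = 10: rhs = 12, matching y values: 9, 14 (2 points).
  x = 11: rhs = 3, matching y values: 7, 16 (2 points).
  x = 12: rhs = 14, matching y values: none (0 points).
  x = 13: rhs = 5, matching y values: none (0 points).
  x = 14: rhs = 5, matching y values: none (0 points).
  x = 15: rhs = 20, matching y values: none (0 points).
  x = 16: rhs = 10, matching y values: none (0 points).
  x = 17: rhs = 4, matching y values: 2, 21 (2 points).
  x = 18: rhs = 8, matching y values: 10, 13 (2 points).
  x = 19: rhs = 5, matching y values: none (0 points).
  x = 20: rhs = 1, matching y values: 1, 22 (2 points).
  x = 21: rhs = 2, matching y values: 5, 18 (2 points).
  x = 22: rhs = 14, matching y values: none (0 points).
Total affine count: 24.
Full point count |E(F_23)| = 24 + 1 = 25.
Hasse bound: |25 − (23+1)| = |1| = 1 ≤ 2√23 ≈ 9.5917 ✓.


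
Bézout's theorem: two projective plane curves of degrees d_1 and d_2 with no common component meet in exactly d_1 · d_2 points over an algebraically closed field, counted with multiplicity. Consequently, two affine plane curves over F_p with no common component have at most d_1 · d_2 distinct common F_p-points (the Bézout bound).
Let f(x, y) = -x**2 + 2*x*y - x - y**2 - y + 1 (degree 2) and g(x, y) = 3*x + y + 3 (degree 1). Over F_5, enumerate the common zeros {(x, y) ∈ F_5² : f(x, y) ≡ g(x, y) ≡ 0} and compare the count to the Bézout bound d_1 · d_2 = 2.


Common zeros: {(0, 2), (3, 3)}; count = 2; Bézout bound = 2.

deg(f) = 2, deg(g) = 1, so Bézout bound = 2.
Scan x ∈ F_5. For each x, list the y ∈ F_5 with f(x, y) ≡ 0 and those with g(x, y) ≡ 0 (mod 5); the common zeros in that column are the intersection.
  x = 0: f ≡ 0 at y ∈ {2}; g ≡ 0 at y ∈ {2}; common: {2}.
  x = 1: f ≡ 0 at y ∈ ∅; g ≡ 0 at y ∈ {4}; common: ∅.
  x = 2: f ≡ 0 at y ∈ {0, 3}; g ≡ 0 at y ∈ {1}; common: ∅.
  x = 3: f ≡ 0 at y ∈ {2, 3}; g ≡ 0 at y ∈ {3}; common: {3}.
  x = 4: f ≡ 0 at y ∈ ∅; g ≡ 0 at y ∈ {0}; common: ∅.
Collecting: common zeros = {(0, 2), (3, 3)}, so the count is 2.
Comparison with the Bézout bound: 2 ≤ 2 = deg(f)·deg(g), as expected for curves with no common component (the bound is attained).


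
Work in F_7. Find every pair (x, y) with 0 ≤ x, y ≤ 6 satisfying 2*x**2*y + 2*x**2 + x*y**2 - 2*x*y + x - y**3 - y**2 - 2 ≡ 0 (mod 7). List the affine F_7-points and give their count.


Affine F_7-points: {(0, 2), (1, 1), (1, 2), (1, 4), (3, 4), (4, 6), (5, 3), (6, 1)}; count = 8.

For each of the 49 pairs (x, y) ∈ F_7², evaluate f(x, y) mod 7. Record the zeros.
  x = 0: [0↦5, 1↦3, 2↦0, 3↦4, 4↦2, 5↦2, 6↦5]  zeros at y ∈ {2}
  x = 1: [0↦1, 1↦0, 2↦0, 3↦2, 4↦0, 5↦2, 6↦2]  zeros at y ∈ {1, 2, 4}
  x = 2: [0↦1, 1↦5, 2↦5, 3↦2, 4↦4, 5↦5, 6↦6]  zeros at y ∈ ∅
  x = 3: [0↦5, 1↦4, 2↦1, 3↦4, 4↦0, 5↦4, 6↦3]  zeros at y ∈ {4}
  x = 4: [0↦6, 1↦4, 2↦2, 3↦1, 4↦2, 5↦6, 6↦0]  zeros at y ∈ {6}
  x = 5: [0↦4, 1↦5, 2↦1, 3↦0, 4↦3, 5↦4, 6↦4]  zeros at y ∈ {3}
  x = 6: [0↦6, 1↦0, 2↦5, 3↦1, 4↦3, 5↦5, 6↦1]  zeros at y ∈ {1}
Collecting zeros: affine points = {(0, 2), (1, 1), (1, 2), (1, 4), (3, 4), (4, 6), (5, 3), (6, 1)}.
Total count |C(F_7)_aff| = 8.


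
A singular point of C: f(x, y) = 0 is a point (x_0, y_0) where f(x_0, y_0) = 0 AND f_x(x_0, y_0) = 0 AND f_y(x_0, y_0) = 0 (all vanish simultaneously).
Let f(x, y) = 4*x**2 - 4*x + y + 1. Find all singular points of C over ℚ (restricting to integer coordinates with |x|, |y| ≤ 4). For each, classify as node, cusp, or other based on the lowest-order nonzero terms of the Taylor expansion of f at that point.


No singular points in the scanned grid; C is smooth there.

Compute partial derivatives:
  f_x = 8*x - 4.
  f_y = 1.
f_y = 1 is a nonzero constant, so f_y never vanishes: no point (x, y) can satisfy f = f_x = f_y = 0. In particular no (x, y) ∈ {−4, ..., 4}² is singular; the curve is smooth.


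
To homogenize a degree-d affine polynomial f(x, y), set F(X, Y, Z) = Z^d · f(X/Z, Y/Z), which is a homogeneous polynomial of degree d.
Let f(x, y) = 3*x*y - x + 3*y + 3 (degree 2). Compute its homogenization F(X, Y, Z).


F(X, Y, Z) = 3*X*Y - X*Z + 3*Y*Z + 3*Z**2

deg(f) = 2.
Substitute x = X/Z, y = Y/Z into f, then multiply by Z^2.
  monomial 3·x^1·y^1 ↦ 3·X^1·Y^1·Z^0.
  monomial -1·x^1·y^0 ↦ -1·X^1·Y^0·Z^1.
  monomial 3·x^0·y^1 ↦ 3·X^0·Y^1·Z^1.
  monomial 3·x^0·y^0 ↦ 3·X^0·Y^0·Z^2.
Collecting: F(X, Y, Z) = 3*X*Y - X*Z + 3*Y*Z + 3*Z**2.


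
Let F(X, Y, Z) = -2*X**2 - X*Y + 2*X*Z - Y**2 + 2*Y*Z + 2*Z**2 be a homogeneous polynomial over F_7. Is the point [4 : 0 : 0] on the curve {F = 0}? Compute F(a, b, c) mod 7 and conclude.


F(4,0,0) ≡ 3 (mod 7); P is NOT on the curve.

Evaluate F(4, 0, 0) term-by-term (mod 7).
  -2*X**2 ↦ -2·16·1·1 = -32
  -X*Y ↦ -1·4·0·1 = 0
  2*X*Z ↦ 2·4·1·0 = 0
  -Y**2 ↦ -1·1·0·1 = 0
  2*Y*Z ↦ 2·1·0·0 = 0
  2*Z**2 ↦ 2·1·1·0 = 0
Sum: F(4, 0, 0) = (-32) + (0) + (0) + (0) + (0) + (0) = -32.
Reducing mod 7: -32 ≡ 3 (mod 7).
Since F(a, b, c) ≡ 3 ≠ 0 (mod 7), P does NOT lie on the curve.


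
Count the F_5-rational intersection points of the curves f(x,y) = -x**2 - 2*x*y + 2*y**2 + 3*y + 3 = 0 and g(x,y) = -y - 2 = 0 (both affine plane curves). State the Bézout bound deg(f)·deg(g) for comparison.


Common zeros: {(0, 3), (4, 3)}; count = 2; Bézout bound = 2.

deg(f) = 2, deg(g) = 1, so Bézout bound = 2.
Scan x ∈ F_5. For each x, list the y ∈ F_5 with f(x, y) ≡ 0 and those with g(x, y) ≡ 0 (mod 5); the common zeros in that column are the intersection.
  x = 0: f ≡ 0 at y ∈ {3}; g ≡ 0 at y ∈ {3}; common: {3}.
  x = 1: f ≡ 0 at y ∈ {1}; g ≡ 0 at y ∈ {3}; common: ∅.
  x = 2: f ≡ 0 at y ∈ {1, 2}; g ≡ 0 at y ∈ {3}; common: ∅.
  x = 3: f ≡ 0 at y ∈ ∅; g ≡ 0 at y ∈ {3}; common: ∅.
  x = 4: f ≡ 0 at y ∈ {2, 3}; g ≡ 0 at y ∈ {3}; common: {3}.
Collecting: common zeros = {(0, 3), (4, 3)}, so the count is 2.
Comparison with the Bézout bound: 2 ≤ 2 = deg(f)·deg(g), as expected for curves with no common component (the bound is attained).


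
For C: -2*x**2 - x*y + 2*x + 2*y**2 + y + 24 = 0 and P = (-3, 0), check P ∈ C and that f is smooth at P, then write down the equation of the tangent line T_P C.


Tangent line at P: 14*x + 4*y + 42 = 0.

Step 1: f(-3, 0) = 0, so P lies on C.
Step 2: partial derivatives
  f_x(x, y) = -4*x - y + 2, f_y(x, y) = -x + 4*y + 1.
  f_x(P) = 14, f_y(P) = 4 (gradient nonzero, so P is smooth).
Step 3: tangent line at P: 14·(x − -3) + 4·(y − 0) = 0.
Expanding: 14*x + 4*y + 42 = 0.


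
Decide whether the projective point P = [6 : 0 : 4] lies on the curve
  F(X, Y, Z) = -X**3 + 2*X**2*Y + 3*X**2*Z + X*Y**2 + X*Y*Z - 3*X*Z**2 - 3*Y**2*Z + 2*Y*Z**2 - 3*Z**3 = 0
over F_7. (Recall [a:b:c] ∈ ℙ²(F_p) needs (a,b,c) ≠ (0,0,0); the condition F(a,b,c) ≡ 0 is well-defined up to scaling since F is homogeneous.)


F(6,0,4) ≡ 2 (mod 7); P is NOT on the curve.

Evaluate F(6, 0, 4) term-by-term (mod 7).
  -X**3 ↦ -1·216·1·1 = -216
  2*X**2*Y ↦ 2·36·0·1 = 0
  3*X**2*Z ↦ 3·36·1·4 = 432
  X*Y**2 ↦ 1·6·0·1 = 0
  X*Y*Z ↦ 1·6·0·4 = 0
  -3*X*Z**2 ↦ -3·6·1·16 = -288
  -3*Y**2*Z ↦ -3·1·0·4 = 0
  2*Y*Z**2 ↦ 2·1·0·16 = 0
  -3*Z**3 ↦ -3·1·1·64 = -192
Sum: F(6, 0, 4) = (-216) + (0) + (432) + (0) + (0) + (-288) + (0) + (0) + (-192) = -264.
Reducing mod 7: -264 ≡ 2 (mod 7).
Since F(a, b, c) ≡ 2 ≠ 0 (mod 7), P does NOT lie on the curve.


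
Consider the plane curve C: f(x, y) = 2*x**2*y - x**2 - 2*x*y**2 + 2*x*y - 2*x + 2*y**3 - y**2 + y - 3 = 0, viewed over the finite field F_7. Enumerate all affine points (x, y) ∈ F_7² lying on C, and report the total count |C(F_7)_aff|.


Affine F_7-points: {(0, 6), (3, 4), (3, 5), (4, 1), (4, 2), (4, 5), (5, 1), (5, 2), (5, 6)}; count = 9.

For each of the 49 pairs (x, y) ∈ F_7², evaluate f(x, y) mod 7. Record the zeros.
  x = 0: [0↦4, 1↦6, 2↦4, 3↦3, 4↦1, 5↦3, 6↦0]  zeros at y ∈ {6}
  x = 1: [0↦1, 1↦5, 2↦1, 3↦1, 4↦3, 5↦5, 6↦5]  zeros at y ∈ ∅
  x = 2: [0↦3, 1↦6, 2↦4, 3↦2, 4↦5, 5↦4, 6↦4]  zeros at y ∈ ∅
  x = 3: [0↦3, 1↦2, 2↦6, 3↦6, 4↦0, 5↦0, 6↦4]  zeros at y ∈ {4, 5}
  x = 4: [0↦1, 1↦0, 2↦0, 3↦6, 4↦2, 5↦0, 6↦5]  zeros at y ∈ {1, 2, 5}
  x = 5: [0↦4, 1↦0, 2↦0, 3↦2, 4↦4, 5↦4, 6↦0]  zeros at y ∈ {1, 2, 6}
  x = 6: [0↦5, 1↦2, 2↦6, 3↦1, 4↦6, 5↦5, 6↦3]  zeros at y ∈ ∅
Collecting zeros: affine points = {(0, 6), (3, 4), (3, 5), (4, 1), (4, 2), (4, 5), (5, 1), (5, 2), (5, 6)}.
Total count |C(F_7)_aff| = 9.


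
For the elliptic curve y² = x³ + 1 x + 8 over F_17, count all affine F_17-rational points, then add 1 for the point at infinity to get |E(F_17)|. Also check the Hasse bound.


Affine points = {(0, 5), (0, 12), (2, 1), (2, 16), (3, 2), (3, 15), (4, 5), (4, 12), (5, 6), (5, 11), (6, 3), (6, 14), (7, 1), (7, 16), (8, 1), (8, 16), (9, 7), (9, 10), (10, 7), (10, 10), (13, 5), (13, 12), (15, 7), (15, 10)}; affine count = 24; |E(F_17)| = 25.

Discriminant check: Δ ∝ 4a³ + 27b² = 4·1³ + 27·8² = 4·1 + 27·64 ≡ 15 (mod 17). Nonzero ⇒ E is nonsingular.
For each x ∈ F_17, compute rhs = x³ + 1·x + 8 mod 17, then count y ∈ F_17 with y² ≡ rhs.
  x = 0: rhs = 8, matching y values: 5, 12 (2 points).
  x = 1: rhs = 10, matching y values: none (0 points).
  x = 2: rhs = 1, matching y values: 1, 16 (2 points).
  x = 3: rhs = 4, matching y values: 2, 15 (2 points).
  x = 4: rhs = 8, matching y values: 5, 12 (2 points).
  x = 5: rhs = 2, matching y values: 6, 11 (2 points).
  x = 6: rhs = 9, matching y values: 3, 14 (2 points).
  x = 7: rhs = 1, matching y values: 1, 16 (2 points).
  x = 8: rhs = 1, matching y values: 1, 16 (2 points).
  x = 9: rhs = 15, matching y values: 7, 10 (2 points).
  x = 10: rhs = 15, matching y values: 7, 10 (2 points).
  x = 11: rhs = 7, matching y values: none (0 points).
  x = 12: rhs = 14, matching y values: none (0 points).
  x = 13: rhs = 8, matching y values: 5, 12 (2 points).
  x = 14: rhs = 12, matching y values: none (0 points).
  x = 15: rhs = 15, matching y values: 7, 10 (2 points).
  x = 16: rhs = 6, matching y values: none (0 points).
Total affine count: 24.
Full point count |E(F_17)| = 24 + 1 = 25.
Hasse bound: |25 − (17+1)| = |7| = 7 ≤ 2√17 ≈ 8.2462 ✓.


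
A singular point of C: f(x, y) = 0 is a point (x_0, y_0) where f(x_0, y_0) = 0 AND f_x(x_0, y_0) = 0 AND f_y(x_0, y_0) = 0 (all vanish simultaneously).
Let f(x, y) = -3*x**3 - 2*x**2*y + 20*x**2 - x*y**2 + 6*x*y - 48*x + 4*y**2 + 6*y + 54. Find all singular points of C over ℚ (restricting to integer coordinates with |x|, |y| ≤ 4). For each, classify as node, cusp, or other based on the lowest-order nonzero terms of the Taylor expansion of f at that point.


Singular points: {(3, -3)}; classification: node.

Compute partial derivatives:
  f_x = -9*x**2 - 4*x*y + 40*x - y**2 + 6*y - 48.
  f_y = -2*x**2 - 2*x*y + 6*x + 8*y + 6.
Scan x_0 ∈ {−4, ..., 4}. For each x_0, f_y(x_0, y) is a polynomial in y; find its integer roots y ∈ {−4, ..., 4}, then test f_x and f at those candidates.
  x = -4: f_y(-4, y) = 16*y - 50; no integer root y with |y| ≤ 4.
  x = -3: f_y(-3, y) = 14*y - 30; no integer root y with |y| ≤ 4.
  x = -2: f_y(-2, y) = 12*y - 14; no integer root y with |y| ≤ 4.
  x = -1: f_y(-1, y) = 10*y - 2; no integer root y with |y| ≤ 4.
  x = 0: f_y(0, y) = 8*y + 6; no integer root y with |y| ≤ 4.
  x = 1: f_y(1, y) = 6*y + 10; no integer root y with |y| ≤ 4.
  x = 2: f_y(2, y) = 4*y + 10; no integer root y with |y| ≤ 4.
  x = 3: f_y(3, y) = 2*y + 6; vanishes at y ∈ {-3}. (3, -3): f_x = 0, f = 0 — SINGULAR.
  x = 4: f_y(4, y) = -2; no integer root y with |y| ≤ 4.
Only singular point on the grid: (3, -3).
Classify: substitute x = 3 + u, y = -3 + v and expand: f = -3*u**3 - 2*u**2*v - u**2 - u*v**2 + v**2.
No constant or linear terms (consistent with a singular point). Quadratic part: -u**2 + v**2. Cubic part: -3*u**3 - 2*u**2*v - u*v**2.
The quadratic part v**2 - u**2 = (v − u)(v + u) splits into two distinct linear factors, so there are two distinct tangent lines y − -3 = ±(x − 3) — this is a node (ordinary double point).
Classification: node.


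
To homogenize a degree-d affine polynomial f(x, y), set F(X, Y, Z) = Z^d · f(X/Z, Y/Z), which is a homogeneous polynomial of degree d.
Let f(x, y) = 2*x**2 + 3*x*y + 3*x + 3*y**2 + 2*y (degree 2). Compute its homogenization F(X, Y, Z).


F(X, Y, Z) = 2*X**2 + 3*X*Y + 3*X*Z + 3*Y**2 + 2*Y*Z

deg(f) = 2.
Substitute x = X/Z, y = Y/Z into f, then multiply by Z^2.
  monomial 2·x^2·y^0 ↦ 2·X^2·Y^0·Z^0.
  monomial 3·x^1·y^1 ↦ 3·X^1·Y^1·Z^0.
  monomial 3·x^1·y^0 ↦ 3·X^1·Y^0·Z^1.
  monomial 3·x^0·y^2 ↦ 3·X^0·Y^2·Z^0.
  monomial 2·x^0·y^1 ↦ 2·X^0·Y^1·Z^1.
Collecting: F(X, Y, Z) = 2*X**2 + 3*X*Y + 3*X*Z + 3*Y**2 + 2*Y*Z.


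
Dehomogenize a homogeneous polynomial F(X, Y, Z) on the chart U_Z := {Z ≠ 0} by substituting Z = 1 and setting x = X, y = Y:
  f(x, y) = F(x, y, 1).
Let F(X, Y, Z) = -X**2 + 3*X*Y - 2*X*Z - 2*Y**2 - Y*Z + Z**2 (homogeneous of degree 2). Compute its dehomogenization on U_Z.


f(x, y) = -x**2 + 3*x*y - 2*x - 2*y**2 - y + 1

On U_Z we set Z = 1. Each monomial c·X^i·Y^j·Z^k in F becomes c·x^i·y^j·1^k = c·x^i·y^j.
Substituting Z = 1: F(X, Y, 1) = -x**2 + 3*x*y - 2*x - 2*y**2 - y + 1.
Note: deg(f) ≤ deg(F) = 2; strict inequality happens when F is divisible by Z (lost terms).


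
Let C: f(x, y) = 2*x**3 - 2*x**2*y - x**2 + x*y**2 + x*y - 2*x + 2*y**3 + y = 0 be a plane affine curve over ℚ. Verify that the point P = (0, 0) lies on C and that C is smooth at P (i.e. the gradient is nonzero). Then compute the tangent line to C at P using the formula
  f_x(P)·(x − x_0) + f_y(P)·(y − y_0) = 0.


Tangent line at P: -2*x + y = 0.

Step 1: f(0, 0) = 0, so P lies on C.
Step 2: partial derivatives
  f_x(x, y) = 6*x**2 - 4*x*y - 2*x + y**2 + y - 2, f_y(x, y) = -2*x**2 + 2*x*y + x + 6*y**2 + 1.
  f_x(P) = -2, f_y(P) = 1 (gradient nonzero, so P is smooth).
Step 3: tangent line at P: -2·(x − 0) + 1·(y − 0) = 0.
Expanding: -2*x + y = 0.


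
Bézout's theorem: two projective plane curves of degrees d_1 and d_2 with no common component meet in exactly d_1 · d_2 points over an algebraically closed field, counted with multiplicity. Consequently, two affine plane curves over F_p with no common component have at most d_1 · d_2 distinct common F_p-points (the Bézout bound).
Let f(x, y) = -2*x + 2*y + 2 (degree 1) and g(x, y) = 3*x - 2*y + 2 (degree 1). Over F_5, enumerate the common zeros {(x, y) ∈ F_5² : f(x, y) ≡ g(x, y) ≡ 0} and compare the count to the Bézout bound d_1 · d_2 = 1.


Common zeros: {(1, 0)}; count = 1; Bézout bound = 1.

deg(f) = 1, deg(g) = 1, so Bézout bound = 1.
Scan x ∈ F_5. For each x, list the y ∈ F_5 with f(x, y) ≡ 0 and those with g(x, y) ≡ 0 (mod 5); the common zeros in that column are the intersection.
  x = 0: f ≡ 0 at y ∈ {4}; g ≡ 0 at y ∈ {1}; common: ∅.
  x = 1: f ≡ 0 at y ∈ {0}; g ≡ 0 at y ∈ {0}; common: {0}.
  x = 2: f ≡ 0 at y ∈ {1}; g ≡ 0 at y ∈ {4}; common: ∅.
  x = 3: f ≡ 0 at y ∈ {2}; g ≡ 0 at y ∈ {3}; common: ∅.
  x = 4: f ≡ 0 at y ∈ {3}; g ≡ 0 at y ∈ {2}; common: ∅.
Collecting: common zeros = {(1, 0)}, so the count is 1.
Comparison with the Bézout bound: 1 ≤ 1 = deg(f)·deg(g), as expected for curves with no common component (the bound is attained).
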